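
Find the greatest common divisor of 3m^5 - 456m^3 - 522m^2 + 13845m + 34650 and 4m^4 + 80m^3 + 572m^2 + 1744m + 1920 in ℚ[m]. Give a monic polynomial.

m^2 + 8m + 15

By polynomial division,
  3m^5 - 456m^3 - 522m^2 + 13845m + 34650 = ((3/4)m - 15)(4m^4 + 80m^3 + 572m^2 + 1744m + 1920) + (315m^3 + 6750m^2 + 38565m + 63450)
  4m^4 + 80m^3 + 572m^2 + 1744m + 1920 = ((4/315)m - 8/441)(315m^3 + 6750m^2 + 38565m + 63450) + ((10032/49)m^2 + (80256/49)m + 150480/49)
  315m^3 + 6750m^2 + 38565m + 63450 = ((5145/3344)m + 34545/1672)((10032/49)m^2 + (80256/49)m + 150480/49) + (0)
Last nonzero remainder: (10032/49)m^2 + (80256/49)m + 150480/49. Dividing through by 10032/49 gives the monic gcd m^2 + 8m + 15.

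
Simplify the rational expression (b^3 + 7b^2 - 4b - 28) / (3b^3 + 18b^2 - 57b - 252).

(b^2 - 4)/(3b^2 - 3b - 36)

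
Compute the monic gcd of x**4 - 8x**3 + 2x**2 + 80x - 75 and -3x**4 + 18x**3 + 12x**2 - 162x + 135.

x**3 - 3x**2 - 13x + 15

Euclidean algorithm in ℚ[x]:
  x**4 - 8x**3 + 2x**2 + 80x - 75 = (-1/3)(-3x**4 + 18x**3 + 12x**2 - 162x + 135) + (-2x**3 + 6x**2 + 26x - 30)
  -3x**4 + 18x**3 + 12x**2 - 162x + 135 = ((3/2)x - 9/2)(-2x**3 + 6x**2 + 26x - 30) + (0)
Last nonzero remainder: -2x**3 + 6x**2 + 26x - 30. Dividing through by -2 gives the monic gcd x**3 - 3x**2 - 13x + 15.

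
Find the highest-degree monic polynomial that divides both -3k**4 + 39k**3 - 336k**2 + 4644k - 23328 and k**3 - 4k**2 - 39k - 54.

k - 9

Euclidean algorithm in ℚ[k]:
  -3k**4 + 39k**3 - 336k**2 + 4644k - 23328 = (-3k + 27)(k**3 - 4k**2 - 39k - 54) + (-345k**2 + 5535k - 21870)
  k**3 - 4k**2 - 39k - 54 = (-(1/345)k - 277/7935)(-345k**2 + 5535k - 21870) + ((48048/529)k - 432432/529)
  -345k**2 + 5535k - 21870 = (-(60835/16016)k + 214245/8008)((48048/529)k - 432432/529) + (0)
Last nonzero remainder: (48048/529)k - 432432/529. Dividing through by 48048/529 gives the monic gcd k - 9.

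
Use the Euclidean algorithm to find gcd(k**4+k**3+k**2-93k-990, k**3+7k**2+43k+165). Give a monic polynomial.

Euclidean algorithm in ℚ[k]:
  k**4+k**3+k**2-93k-990 = (k-6)(k**3+7k**2+43k+165) + (0)
The last nonzero remainder k**3+7k**2+43k+165 is already monic.

k**3+7k**2+43k+165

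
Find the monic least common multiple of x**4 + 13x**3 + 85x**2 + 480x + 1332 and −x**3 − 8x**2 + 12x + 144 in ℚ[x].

x**5 + 9x**4 + 33x**3 + 140x**2 − 588x − 5328

Apply the Euclidean algorithm:
  x**4 + 13x**3 + 85x**2 + 480x + 1332 = (−x − 5)(−x**3 − 8x**2 + 12x + 144) + (57x**2 + 684x + 2052)
  −x**3 − 8x**2 + 12x + 144 = (−(1/57)x + 4/57)(57x**2 + 684x + 2052) + (0)
Last nonzero remainder: 57x**2 + 684x + 2052. Dividing through by 57 gives the monic gcd x**2 + 12x + 36.
Then lcm(f, g) = f·g / gcd(f, g); expanding and making the result monic gives the answer.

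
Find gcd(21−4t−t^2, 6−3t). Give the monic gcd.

1

Euclidean algorithm in ℚ[t]:
  −t^2−4t+21 = ((1/3)t+2)(−3t+6) + (9)
  −3t+6 = (−(1/3)t+2/3)(9) + (0)
The last nonzero remainder is the constant 9, so the polynomials are coprime and gcd = 1.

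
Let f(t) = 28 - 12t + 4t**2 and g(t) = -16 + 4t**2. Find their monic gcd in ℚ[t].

Euclidean algorithm in ℚ[t]:
  4t**2 - 12t + 28 = (4t**2 - 16) + (-12t + 44)
  4t**2 - 16 = (-(1/3)t - 11/9)(-12t + 44) + (340/9)
  -12t + 44 = (-(27/85)t + 99/85)(340/9) + (0)
The last nonzero remainder is the constant 340/9, so the polynomials are coprime and gcd = 1.

1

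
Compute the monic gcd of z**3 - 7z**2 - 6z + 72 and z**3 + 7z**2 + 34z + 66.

z + 3

Euclidean algorithm in ℚ[z]:
  z**3 - 7z**2 - 6z + 72 = (z**3 + 7z**2 + 34z + 66) + (-14z**2 - 40z + 6)
  z**3 + 7z**2 + 34z + 66 = (-(1/14)z - 29/98)(-14z**2 - 40z + 6) + ((1107/49)z + 3321/49)
  -14z**2 - 40z + 6 = (-(686/1107)z + 98/1107)((1107/49)z + 3321/49) + (0)
Last nonzero remainder: (1107/49)z + 3321/49. Dividing through by 1107/49 gives the monic gcd z + 3.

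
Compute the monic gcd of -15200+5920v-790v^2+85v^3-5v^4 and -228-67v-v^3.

76-3v+v^2

Apply the Euclidean algorithm:
  -5v^4+85v^3-790v^2+5920v-15200 = (5v-85)(-v^3-67v-228) + (-455v^2+1365v-34580)
  -v^3-67v-228 = ((1/455)v+3/455)(-455v^2+1365v-34580) + (0)
Last nonzero remainder: -455v^2+1365v-34580. Dividing through by -455 gives the monic gcd v^2-3v+76.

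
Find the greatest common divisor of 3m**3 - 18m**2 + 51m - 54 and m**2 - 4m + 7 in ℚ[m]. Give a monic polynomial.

1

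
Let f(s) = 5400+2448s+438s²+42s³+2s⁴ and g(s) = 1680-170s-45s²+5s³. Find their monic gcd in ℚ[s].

6+s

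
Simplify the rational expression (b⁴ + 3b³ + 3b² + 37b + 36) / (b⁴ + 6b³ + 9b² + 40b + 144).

(b + 1)/(b + 4)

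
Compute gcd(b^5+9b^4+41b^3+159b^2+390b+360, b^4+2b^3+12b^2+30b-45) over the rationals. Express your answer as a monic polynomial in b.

By polynomial division,
  b^5+9b^4+41b^3+159b^2+390b+360 = (b+7)(b^4+2b^3+12b^2+30b-45) + (15b^3+45b^2+225b+675)
  b^4+2b^3+12b^2+30b-45 = ((1/15)b-1/15)(15b^3+45b^2+225b+675) + (0)
Last nonzero remainder: 15b^3+45b^2+225b+675. Dividing through by 15 gives the monic gcd b^3+3b^2+15b+45.

b^3+3b^2+15b+45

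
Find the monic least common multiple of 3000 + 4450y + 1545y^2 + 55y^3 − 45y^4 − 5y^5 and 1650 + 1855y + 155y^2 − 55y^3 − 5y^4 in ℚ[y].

Apply the Euclidean algorithm:
  −5y^5 − 45y^4 + 55y^3 + 1545y^2 + 4450y + 3000 = (y − 2)(−5y^4 − 55y^3 + 155y^2 + 1855y + 1650) + (−210y^3 + 6510y + 6300)
  −5y^4 − 55y^3 + 155y^2 + 1855y + 1650 = ((1/42)y + 11/42)(−210y^3 + 6510y + 6300) + (0)
Last nonzero remainder: −210y^3 + 6510y + 6300. Dividing through by −210 gives the monic gcd y^3 − 31y − 30.
Then lcm(f, g) = f·g / gcd(f, g); expanding and making the result monic gives the answer.

−6600 − 10390y − 4289y^2 − 430y^3 + 88y^4 + 20y^5 + y^6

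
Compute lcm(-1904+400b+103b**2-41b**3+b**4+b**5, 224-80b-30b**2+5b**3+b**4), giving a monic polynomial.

3808-2704b+194b**2+185b**3-43b**4-b**5+b**6

By polynomial division,
  b**5+b**4-41b**3+103b**2+400b-1904 = (b-4)(b**4+5b**3-30b**2-80b+224) + (9b**3+63b**2-144b-1008)
  b**4+5b**3-30b**2-80b+224 = ((1/9)b-2/9)(9b**3+63b**2-144b-1008) + (0)
Last nonzero remainder: 9b**3+63b**2-144b-1008. Dividing through by 9 gives the monic gcd b**3+7b**2-16b-112.
Then lcm(f, g) = f·g / gcd(f, g); expanding and making the result monic gives the answer.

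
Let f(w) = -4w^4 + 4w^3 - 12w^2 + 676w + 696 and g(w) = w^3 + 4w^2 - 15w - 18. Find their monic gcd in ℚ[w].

w + 1

By polynomial division,
  -4w^4 + 4w^3 - 12w^2 + 676w + 696 = (-4w + 20)(w^3 + 4w^2 - 15w - 18) + (-152w^2 + 904w + 1056)
  w^3 + 4w^2 - 15w - 18 = (-(1/152)w - 189/2888)(-152w^2 + 904w + 1056) + ((18450/361)w + 18450/361)
  -152w^2 + 904w + 1056 = (-(27436/9225)w + 63536/3075)((18450/361)w + 18450/361) + (0)
Last nonzero remainder: (18450/361)w + 18450/361. Dividing through by 18450/361 gives the monic gcd w + 1.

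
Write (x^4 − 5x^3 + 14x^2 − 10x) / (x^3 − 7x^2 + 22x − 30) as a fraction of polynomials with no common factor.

(x^2 − x)/(x − 3)

Apply the Euclidean algorithm:
  x^4 − 5x^3 + 14x^2 − 10x = (x + 2)(x^3 − 7x^2 + 22x − 30) + (6x^2 − 24x + 60)
  x^3 − 7x^2 + 22x − 30 = ((1/6)x − 1/2)(6x^2 − 24x + 60) + (0)
Last nonzero remainder: 6x^2 − 24x + 60. Dividing through by 6 gives the monic gcd x^2 − 4x + 10.
Cancel x^2 − 4x + 10 from numerator and denominator to get the reduced form.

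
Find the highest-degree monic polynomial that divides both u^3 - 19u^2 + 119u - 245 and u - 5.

u - 5

By polynomial division,
  u^3 - 19u^2 + 119u - 245 = (u^2 - 14u + 49)(u - 5) + (0)
The last nonzero remainder u - 5 is already monic.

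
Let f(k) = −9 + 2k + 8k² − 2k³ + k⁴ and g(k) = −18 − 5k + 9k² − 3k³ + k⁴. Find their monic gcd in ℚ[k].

9 + 7k − k² + k³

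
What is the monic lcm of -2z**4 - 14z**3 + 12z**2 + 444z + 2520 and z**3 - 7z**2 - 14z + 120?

z**6 + 6z**5 - 33z**4 - 356z**3 - 918z**2 + 5700z + 25200

By polynomial division,
  -2z**4 - 14z**3 + 12z**2 + 444z + 2520 = (-2z - 28)(z**3 - 7z**2 - 14z + 120) + (-212z**2 + 292z + 5880)
  z**3 - 7z**2 - 14z + 120 = (-(1/212)z + 149/5618)(-212z**2 + 292z + 5880) + ((16830/2809)z - 100980/2809)
  -212z**2 + 292z + 5880 = (-(297754/8415)z - 275282/1683)((16830/2809)z - 100980/2809) + (0)
Last nonzero remainder: (16830/2809)z - 100980/2809. Dividing through by 16830/2809 gives the monic gcd z - 6.
Then lcm(f, g) = f·g / gcd(f, g); expanding and making the result monic gives the answer.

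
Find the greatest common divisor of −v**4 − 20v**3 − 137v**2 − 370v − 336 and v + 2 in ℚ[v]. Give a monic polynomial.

Apply the Euclidean algorithm:
  −v**4 − 20v**3 − 137v**2 − 370v − 336 = (−v**3 − 18v**2 − 101v − 168)(v + 2) + (0)
The last nonzero remainder v + 2 is already monic.

v + 2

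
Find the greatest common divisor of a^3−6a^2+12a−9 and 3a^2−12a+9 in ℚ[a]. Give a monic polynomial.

a−3

Euclidean algorithm in ℚ[a]:
  a^3−6a^2+12a−9 = ((1/3)a−2/3)(3a^2−12a+9) + (a−3)
  3a^2−12a+9 = (3a−3)(a−3) + (0)
The last nonzero remainder a−3 is already monic.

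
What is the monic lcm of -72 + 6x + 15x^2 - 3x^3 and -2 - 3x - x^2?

24 + 22x - 7x^2 - 4x^3 + x^4

Repeated division with remainder:
  -3x^3 + 15x^2 + 6x - 72 = (3x - 24)(-x^2 - 3x - 2) + (-60x - 120)
  -x^2 - 3x - 2 = ((1/60)x + 1/60)(-60x - 120) + (0)
Last nonzero remainder: -60x - 120. Dividing through by -60 gives the monic gcd x + 2.
Then lcm(f, g) = f·g / gcd(f, g); expanding and making the result monic gives the answer.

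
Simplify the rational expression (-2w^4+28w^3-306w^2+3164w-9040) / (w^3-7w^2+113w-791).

(-2w^2+28w-80)/(w-7)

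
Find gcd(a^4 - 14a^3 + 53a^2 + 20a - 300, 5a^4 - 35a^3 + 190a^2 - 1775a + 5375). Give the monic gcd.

a^2 - 10a + 25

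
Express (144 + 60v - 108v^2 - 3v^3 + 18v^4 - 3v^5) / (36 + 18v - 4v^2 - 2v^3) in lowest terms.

By polynomial division,
  -3v^5 + 18v^4 - 3v^3 - 108v^2 + 60v + 144 = ((3/2)v^2 - 12v + 39)(-2v^3 - 4v^2 + 18v + 36) + (210v^2 - 210v - 1260)
  -2v^3 - 4v^2 + 18v + 36 = (-(1/105)v - 1/35)(210v^2 - 210v - 1260) + (0)
Last nonzero remainder: 210v^2 - 210v - 1260. Dividing through by 210 gives the monic gcd v^2 - v - 6.
Cancel v^2 - v - 6 from numerator and denominator to get the reduced form.

(24 + 6v - 15v^2 + 3v^3)/(6 + 2v)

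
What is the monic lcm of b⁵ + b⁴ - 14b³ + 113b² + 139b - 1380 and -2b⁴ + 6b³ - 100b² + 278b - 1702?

b⁷ + 3b⁶ + 25b⁵ + 122b⁴ - 153b³ + 3079b² + 2383b - 51060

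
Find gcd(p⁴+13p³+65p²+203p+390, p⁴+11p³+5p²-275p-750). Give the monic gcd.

Apply the Euclidean algorithm:
  p⁴+13p³+65p²+203p+390 = (p⁴+11p³+5p²-275p-750) + (2p³+60p²+478p+1140)
  p⁴+11p³+5p²-275p-750 = ((1/2)p-19/2)(2p³+60p²+478p+1140) + (336p²+3696p+10080)
  2p³+60p²+478p+1140 = ((1/168)p+19/168)(336p²+3696p+10080) + (0)
Last nonzero remainder: 336p²+3696p+10080. Dividing through by 336 gives the monic gcd p²+11p+30.

p²+11p+30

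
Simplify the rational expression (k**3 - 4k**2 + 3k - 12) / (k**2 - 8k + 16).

Apply the Euclidean algorithm:
  k**3 - 4k**2 + 3k - 12 = (k + 4)(k**2 - 8k + 16) + (19k - 76)
  k**2 - 8k + 16 = ((1/19)k - 4/19)(19k - 76) + (0)
Last nonzero remainder: 19k - 76. Dividing through by 19 gives the monic gcd k - 4.
Cancel k - 4 from numerator and denominator to get the reduced form.

(k**2 + 3)/(k - 4)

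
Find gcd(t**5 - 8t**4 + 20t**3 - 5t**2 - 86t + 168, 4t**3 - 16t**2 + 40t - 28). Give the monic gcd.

Repeated division with remainder:
  t**5 - 8t**4 + 20t**3 - 5t**2 - 86t + 168 = ((1/4)t**2 - t - 3/2)(4t**3 - 16t**2 + 40t - 28) + (18t**2 - 54t + 126)
  4t**3 - 16t**2 + 40t - 28 = ((2/9)t - 2/9)(18t**2 - 54t + 126) + (0)
Last nonzero remainder: 18t**2 - 54t + 126. Dividing through by 18 gives the monic gcd t**2 - 3t + 7.

t**2 - 3t + 7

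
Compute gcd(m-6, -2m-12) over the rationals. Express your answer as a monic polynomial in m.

Repeated division with remainder:
  m-6 = (-1/2)(-2m-12) + (-12)
  -2m-12 = ((1/6)m+1)(-12) + (0)
The last nonzero remainder is the constant -12, so the polynomials are coprime and gcd = 1.

1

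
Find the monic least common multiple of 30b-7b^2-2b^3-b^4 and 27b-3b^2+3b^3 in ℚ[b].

-270b+93b^2-19b^3+14b^4+b^5+b^6

Euclidean algorithm in ℚ[b]:
  -b^4-2b^3-7b^2+30b = (-(1/3)b-1)(3b^3-3b^2+27b) + (-b^2+57b)
  3b^3-3b^2+27b = (-3b-168)(-b^2+57b) + (9603b)
  -b^2+57b = (-(1/9603)b+19/3201)(9603b) + (0)
Last nonzero remainder: 9603b. Dividing through by 9603 gives the monic gcd b.
Then lcm(f, g) = f·g / gcd(f, g); expanding and making the result monic gives the answer.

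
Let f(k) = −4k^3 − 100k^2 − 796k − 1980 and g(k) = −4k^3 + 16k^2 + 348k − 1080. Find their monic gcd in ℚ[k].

Euclidean algorithm in ℚ[k]:
  −4k^3 − 100k^2 − 796k − 1980 = (−4k^3 + 16k^2 + 348k − 1080) + (−116k^2 − 1144k − 900)
  −4k^3 + 16k^2 + 348k − 1080 = ((1/29)k − 402/841)(−116k^2 − 1144k − 900) + (−(141120/841)k − 1270080/841)
  −116k^2 − 1144k − 900 = ((24389/35280)k + 4205/7056)(−(141120/841)k − 1270080/841) + (0)
Last nonzero remainder: −(141120/841)k − 1270080/841. Dividing through by −141120/841 gives the monic gcd k + 9.

k + 9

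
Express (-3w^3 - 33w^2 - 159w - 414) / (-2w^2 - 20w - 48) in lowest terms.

(3w^2 + 15w + 69)/(2w + 8)

Apply the Euclidean algorithm:
  -3w^3 - 33w^2 - 159w - 414 = ((3/2)w + 3/2)(-2w^2 - 20w - 48) + (-57w - 342)
  -2w^2 - 20w - 48 = ((2/57)w + 8/57)(-57w - 342) + (0)
Last nonzero remainder: -57w - 342. Dividing through by -57 gives the monic gcd w + 6.
Cancel w + 6 from numerator and denominator to get the reduced form.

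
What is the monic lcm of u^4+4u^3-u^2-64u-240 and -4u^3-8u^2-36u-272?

Apply the Euclidean algorithm:
  u^4+4u^3-u^2-64u-240 = (-(1/4)u-1/2)(-4u^3-8u^2-36u-272) + (-14u^2-150u-376)
  -4u^3-8u^2-36u-272 = ((2/7)u-122/49)(-14u^2-150u-376) + (-(14800/49)u-59200/49)
  -14u^2-150u-376 = ((343/7400)u+2303/7400)(-(14800/49)u-59200/49) + (0)
Last nonzero remainder: -(14800/49)u-59200/49. Dividing through by -14800/49 gives the monic gcd u+4.
Then lcm(f, g) = f·g / gcd(f, g); expanding and making the result monic gives the answer.

u^6+2u^5+8u^4+6u^3-129u^2-608u-4080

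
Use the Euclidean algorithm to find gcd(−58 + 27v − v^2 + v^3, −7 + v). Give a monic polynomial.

Repeated division with remainder:
  v^3 − v^2 + 27v − 58 = (v^2 + 6v + 69)(v − 7) + (425)
  v − 7 = ((1/425)v − 7/425)(425) + (0)
The last nonzero remainder is the constant 425, so the polynomials are coprime and gcd = 1.

1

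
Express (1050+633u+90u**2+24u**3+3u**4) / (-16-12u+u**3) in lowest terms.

Apply the Euclidean algorithm:
  3u**4+24u**3+90u**2+633u+1050 = (3u+24)(u**3-12u-16) + (126u**2+969u+1434)
  u**3-12u-16 = ((1/126)u-323/5292)(126u**2+969u+1434) + ((63085/1764)u+63085/882)
  126u**2+969u+1434 = ((222264/63085)u+1264788/63085)((63085/1764)u+63085/882) + (0)
Last nonzero remainder: (63085/1764)u+63085/882. Dividing through by 63085/1764 gives the monic gcd u+2.
Cancel u+2 from numerator and denominator to get the reduced form.

(525+54u+18u**2+3u**3)/(-8-2u+u**2)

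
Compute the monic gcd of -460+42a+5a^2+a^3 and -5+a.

Euclidean algorithm in ℚ[a]:
  a^3+5a^2+42a-460 = (a^2+10a+92)(a-5) + (0)
The last nonzero remainder a-5 is already monic.

-5+a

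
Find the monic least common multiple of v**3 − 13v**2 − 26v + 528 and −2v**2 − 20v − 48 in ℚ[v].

v**4 − 9v**3 − 78v**2 + 424v + 2112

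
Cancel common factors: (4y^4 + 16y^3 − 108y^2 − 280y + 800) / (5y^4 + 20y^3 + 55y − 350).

(4y^2 + 4y − 80)/(5y^2 + 5y + 35)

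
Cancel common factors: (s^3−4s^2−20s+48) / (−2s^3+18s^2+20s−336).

(−s+2)/(2s−14)

Repeated division with remainder:
  s^3−4s^2−20s+48 = (−1/2)(−2s^3+18s^2+20s−336) + (5s^2−10s−120)
  −2s^3+18s^2+20s−336 = (−(2/5)s+14/5)(5s^2−10s−120) + (0)
Last nonzero remainder: 5s^2−10s−120. Dividing through by 5 gives the monic gcd s^2−2s−24.
Cancel s^2−2s−24 from numerator and denominator to get the reduced form.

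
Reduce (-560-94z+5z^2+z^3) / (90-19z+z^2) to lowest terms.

(56+15z+z^2)/(-9+z)

By polynomial division,
  z^3+5z^2-94z-560 = (z+24)(z^2-19z+90) + (272z-2720)
  z^2-19z+90 = ((1/272)z-9/272)(272z-2720) + (0)
Last nonzero remainder: 272z-2720. Dividing through by 272 gives the monic gcd z-10.
Cancel z-10 from numerator and denominator to get the reduced form.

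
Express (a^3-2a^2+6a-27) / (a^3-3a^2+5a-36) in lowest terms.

Repeated division with remainder:
  a^3-2a^2+6a-27 = (a^3-3a^2+5a-36) + (a^2+a+9)
  a^3-3a^2+5a-36 = (a-4)(a^2+a+9) + (0)
The last nonzero remainder a^2+a+9 is already monic.
Cancel a^2+a+9 from numerator and denominator to get the reduced form.

(a-3)/(a-4)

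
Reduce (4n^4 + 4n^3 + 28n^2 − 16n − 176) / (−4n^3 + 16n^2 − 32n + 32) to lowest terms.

Apply the Euclidean algorithm:
  4n^4 + 4n^3 + 28n^2 − 16n − 176 = (−n − 5)(−4n^3 + 16n^2 − 32n + 32) + (76n^2 − 144n − 16)
  −4n^3 + 16n^2 − 32n + 32 = (−(1/19)n + 40/361)(76n^2 − 144n − 16) + (−(6096/361)n + 12192/361)
  76n^2 − 144n − 16 = (−(6859/1524)n − 361/762)(−(6096/361)n + 12192/361) + (0)
Last nonzero remainder: −(6096/361)n + 12192/361. Dividing through by −6096/361 gives the monic gcd n − 2.
Cancel n − 2 from numerator and denominator to get the reduced form.

(−n^3 − 3n^2 − 13n − 22)/(n^2 − 2n + 4)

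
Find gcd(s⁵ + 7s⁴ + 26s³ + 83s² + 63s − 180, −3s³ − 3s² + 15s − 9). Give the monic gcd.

By polynomial division,
  s⁵ + 7s⁴ + 26s³ + 83s² + 63s − 180 = (−(1/3)s² − 2s − 25/3)(−3s³ − 3s² + 15s − 9) + (85s² + 170s − 255)
  −3s³ − 3s² + 15s − 9 = (−(3/85)s + 3/85)(85s² + 170s − 255) + (0)
Last nonzero remainder: 85s² + 170s − 255. Dividing through by 85 gives the monic gcd s² + 2s − 3.

s² + 2s − 3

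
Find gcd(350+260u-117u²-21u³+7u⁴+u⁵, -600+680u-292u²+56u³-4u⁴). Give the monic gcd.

Euclidean algorithm in ℚ[u]:
  u⁵+7u⁴-21u³-117u²+260u+350 = (-(1/4)u-21/4)(-4u⁴+56u³-292u²+680u-600) + (200u³-1480u²+3680u-2800)
  -4u⁴+56u³-292u²+680u-600 = (-(1/50)u+33/250)(200u³-1480u²+3680u-2800) + (-(576/25)u²+(3456/25)u-1152/5)
  200u³-1480u²+3680u-2800 = (-(625/72)u+875/72)(-(576/25)u²+(3456/25)u-1152/5) + (0)
Last nonzero remainder: -(576/25)u²+(3456/25)u-1152/5. Dividing through by -576/25 gives the monic gcd u²-6u+10.

10-6u+u²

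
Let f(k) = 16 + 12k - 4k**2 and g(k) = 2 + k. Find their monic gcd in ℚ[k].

1

Repeated division with remainder:
  -4k**2 + 12k + 16 = (-4k + 20)(k + 2) + (-24)
  k + 2 = (-(1/24)k - 1/12)(-24) + (0)
The last nonzero remainder is the constant -24, so the polynomials are coprime and gcd = 1.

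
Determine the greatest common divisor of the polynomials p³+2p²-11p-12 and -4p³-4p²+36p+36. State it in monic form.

p²-2p-3

Repeated division with remainder:
  p³+2p²-11p-12 = (-1/4)(-4p³-4p²+36p+36) + (p²-2p-3)
  -4p³-4p²+36p+36 = (-4p-12)(p²-2p-3) + (0)
The last nonzero remainder p²-2p-3 is already monic.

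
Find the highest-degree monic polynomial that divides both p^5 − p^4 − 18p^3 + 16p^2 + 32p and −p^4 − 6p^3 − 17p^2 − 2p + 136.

p^2 + 2p − 8

By polynomial division,
  p^5 − p^4 − 18p^3 + 16p^2 + 32p = (−p + 7)(−p^4 − 6p^3 − 17p^2 − 2p + 136) + (7p^3 + 133p^2 + 182p − 952)
  −p^4 − 6p^3 − 17p^2 − 2p + 136 = (−(1/7)p + 13/7)(7p^3 + 133p^2 + 182p − 952) + (−238p^2 − 476p + 1904)
  7p^3 + 133p^2 + 182p − 952 = (−(1/34)p − 1/2)(−238p^2 − 476p + 1904) + (0)
Last nonzero remainder: −238p^2 − 476p + 1904. Dividing through by −238 gives the monic gcd p^2 + 2p − 8.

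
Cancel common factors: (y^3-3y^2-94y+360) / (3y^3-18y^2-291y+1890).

(y-4)/(3y-21)

Apply the Euclidean algorithm:
  y^3-3y^2-94y+360 = (1/3)(3y^3-18y^2-291y+1890) + (3y^2+3y-270)
  3y^3-18y^2-291y+1890 = (y-7)(3y^2+3y-270) + (0)
Last nonzero remainder: 3y^2+3y-270. Dividing through by 3 gives the monic gcd y^2+y-90.
Cancel y^2+y-90 from numerator and denominator to get the reduced form.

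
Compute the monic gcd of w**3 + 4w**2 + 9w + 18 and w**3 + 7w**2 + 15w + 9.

Apply the Euclidean algorithm:
  w**3 + 4w**2 + 9w + 18 = (w**3 + 7w**2 + 15w + 9) + (−3w**2 − 6w + 9)
  w**3 + 7w**2 + 15w + 9 = (−(1/3)w − 5/3)(−3w**2 − 6w + 9) + (8w + 24)
  −3w**2 − 6w + 9 = (−(3/8)w + 3/8)(8w + 24) + (0)
Last nonzero remainder: 8w + 24. Dividing through by 8 gives the monic gcd w + 3.

w + 3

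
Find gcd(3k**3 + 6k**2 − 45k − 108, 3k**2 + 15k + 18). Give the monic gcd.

k + 3

Apply the Euclidean algorithm:
  3k**3 + 6k**2 − 45k − 108 = (k − 3)(3k**2 + 15k + 18) + (−18k − 54)
  3k**2 + 15k + 18 = (−(1/6)k − 1/3)(−18k − 54) + (0)
Last nonzero remainder: −18k − 54. Dividing through by −18 gives the monic gcd k + 3.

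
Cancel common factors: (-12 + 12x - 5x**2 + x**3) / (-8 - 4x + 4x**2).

Repeated division with remainder:
  x**3 - 5x**2 + 12x - 12 = ((1/4)x - 1)(4x**2 - 4x - 8) + (10x - 20)
  4x**2 - 4x - 8 = ((2/5)x + 2/5)(10x - 20) + (0)
Last nonzero remainder: 10x - 20. Dividing through by 10 gives the monic gcd x - 2.
Cancel x - 2 from numerator and denominator to get the reduced form.

(6 - 3x + x**2)/(4 + 4x)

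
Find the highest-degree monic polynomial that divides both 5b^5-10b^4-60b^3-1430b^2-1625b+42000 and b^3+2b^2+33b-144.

b^2+5b+48

By polynomial division,
  5b^5-10b^4-60b^3-1430b^2-1625b+42000 = (5b^2-20b-185)(b^3+2b^2+33b-144) + (320b^2+1600b+15360)
  b^3+2b^2+33b-144 = ((1/320)b-3/320)(320b^2+1600b+15360) + (0)
Last nonzero remainder: 320b^2+1600b+15360. Dividing through by 320 gives the monic gcd b^2+5b+48.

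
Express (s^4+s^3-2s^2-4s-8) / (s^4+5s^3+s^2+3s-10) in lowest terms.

Euclidean algorithm in ℚ[s]:
  s^4+s^3-2s^2-4s-8 = (s^4+5s^3+s^2+3s-10) + (-4s^3-3s^2-7s+2)
  s^4+5s^3+s^2+3s-10 = (-(1/4)s-17/16)(-4s^3-3s^2-7s+2) + (-(63/16)s^2-(63/16)s-63/8)
  -4s^3-3s^2-7s+2 = ((64/63)s-16/63)(-(63/16)s^2-(63/16)s-63/8) + (0)
Last nonzero remainder: -(63/16)s^2-(63/16)s-63/8. Dividing through by -63/16 gives the monic gcd s^2+s+2.
Cancel s^2+s+2 from numerator and denominator to get the reduced form.

(s^2-4)/(s^2+4s-5)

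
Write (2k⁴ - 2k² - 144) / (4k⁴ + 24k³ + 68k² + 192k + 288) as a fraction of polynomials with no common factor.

(k - 3)/(2k + 6)

Apply the Euclidean algorithm:
  2k⁴ - 2k² - 144 = (1/2)(4k⁴ + 24k³ + 68k² + 192k + 288) + (-12k³ - 36k² - 96k - 288)
  4k⁴ + 24k³ + 68k² + 192k + 288 = (-(1/3)k - 1)(-12k³ - 36k² - 96k - 288) + (0)
Last nonzero remainder: -12k³ - 36k² - 96k - 288. Dividing through by -12 gives the monic gcd k³ + 3k² + 8k + 24.
Cancel k³ + 3k² + 8k + 24 from numerator and denominator to get the reduced form.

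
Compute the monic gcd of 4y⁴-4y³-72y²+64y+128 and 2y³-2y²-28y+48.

y²+2y-8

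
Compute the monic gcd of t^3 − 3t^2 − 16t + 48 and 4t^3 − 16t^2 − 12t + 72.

By polynomial division,
  t^3 − 3t^2 − 16t + 48 = (1/4)(4t^3 − 16t^2 − 12t + 72) + (t^2 − 13t + 30)
  4t^3 − 16t^2 − 12t + 72 = (4t + 36)(t^2 − 13t + 30) + (336t − 1008)
  t^2 − 13t + 30 = ((1/336)t − 5/168)(336t − 1008) + (0)
Last nonzero remainder: 336t − 1008. Dividing through by 336 gives the monic gcd t − 3.

t − 3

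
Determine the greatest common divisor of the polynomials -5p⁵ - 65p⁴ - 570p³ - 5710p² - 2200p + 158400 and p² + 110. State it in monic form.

p² + 110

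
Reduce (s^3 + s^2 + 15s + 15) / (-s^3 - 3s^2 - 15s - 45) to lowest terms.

(-s - 1)/(s + 3)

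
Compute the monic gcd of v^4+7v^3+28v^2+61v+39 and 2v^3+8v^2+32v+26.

v^3+4v^2+16v+13

By polynomial division,
  v^4+7v^3+28v^2+61v+39 = ((1/2)v+3/2)(2v^3+8v^2+32v+26) + (0)
Last nonzero remainder: 2v^3+8v^2+32v+26. Dividing through by 2 gives the monic gcd v^3+4v^2+16v+13.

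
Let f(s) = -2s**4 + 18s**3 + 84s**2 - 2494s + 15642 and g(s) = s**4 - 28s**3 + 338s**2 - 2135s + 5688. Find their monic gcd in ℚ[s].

Euclidean algorithm in ℚ[s]:
  -2s**4 + 18s**3 + 84s**2 - 2494s + 15642 = (-2)(s**4 - 28s**3 + 338s**2 - 2135s + 5688) + (-38s**3 + 760s**2 - 6764s + 27018)
  s**4 - 28s**3 + 338s**2 - 2135s + 5688 = (-(1/38)s + 4/19)(-38s**3 + 760s**2 - 6764s + 27018) + (0)
Last nonzero remainder: -38s**3 + 760s**2 - 6764s + 27018. Dividing through by -38 gives the monic gcd s**3 - 20s**2 + 178s - 711.

s**3 - 20s**2 + 178s - 711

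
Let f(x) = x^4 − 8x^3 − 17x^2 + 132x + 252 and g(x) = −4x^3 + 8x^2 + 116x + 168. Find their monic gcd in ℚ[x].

Repeated division with remainder:
  x^4 − 8x^3 − 17x^2 + 132x + 252 = (−(1/4)x + 3/2)(−4x^3 + 8x^2 + 116x + 168) + (0)
Last nonzero remainder: −4x^3 + 8x^2 + 116x + 168. Dividing through by −4 gives the monic gcd x^3 − 2x^2 − 29x − 42.

x^3 − 2x^2 − 29x − 42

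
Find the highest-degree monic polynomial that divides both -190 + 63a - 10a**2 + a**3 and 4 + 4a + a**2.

1

By polynomial division,
  a**3 - 10a**2 + 63a - 190 = (a - 14)(a**2 + 4a + 4) + (115a - 134)
  a**2 + 4a + 4 = ((1/115)a + 594/13225)(115a - 134) + (132496/13225)
  115a - 134 = ((1520875/132496)a - 886075/66248)(132496/13225) + (0)
The last nonzero remainder is the constant 132496/13225, so the polynomials are coprime and gcd = 1.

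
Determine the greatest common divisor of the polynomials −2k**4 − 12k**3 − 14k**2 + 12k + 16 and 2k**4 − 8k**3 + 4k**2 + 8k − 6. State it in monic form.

k**2 − 1

Apply the Euclidean algorithm:
  −2k**4 − 12k**3 − 14k**2 + 12k + 16 = (−1)(2k**4 − 8k**3 + 4k**2 + 8k − 6) + (−20k**3 − 10k**2 + 20k + 10)
  2k**4 − 8k**3 + 4k**2 + 8k − 6 = (−(1/10)k + 9/20)(−20k**3 − 10k**2 + 20k + 10) + ((21/2)k**2 − 21/2)
  −20k**3 − 10k**2 + 20k + 10 = (−(40/21)k − 20/21)((21/2)k**2 − 21/2) + (0)
Last nonzero remainder: (21/2)k**2 − 21/2. Dividing through by 21/2 gives the monic gcd k**2 − 1.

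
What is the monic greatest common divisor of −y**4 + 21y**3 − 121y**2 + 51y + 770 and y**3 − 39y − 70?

y**2 − 5y − 14

Apply the Euclidean algorithm:
  −y**4 + 21y**3 − 121y**2 + 51y + 770 = (−y + 21)(y**3 − 39y − 70) + (−160y**2 + 800y + 2240)
  y**3 − 39y − 70 = (−(1/160)y − 1/32)(−160y**2 + 800y + 2240) + (0)
Last nonzero remainder: −160y**2 + 800y + 2240. Dividing through by −160 gives the monic gcd y**2 − 5y − 14.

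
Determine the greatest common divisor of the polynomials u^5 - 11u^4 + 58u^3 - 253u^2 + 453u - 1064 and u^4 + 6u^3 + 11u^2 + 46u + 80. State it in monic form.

u^2 - u + 8

Euclidean algorithm in ℚ[u]:
  u^5 - 11u^4 + 58u^3 - 253u^2 + 453u - 1064 = (u - 17)(u^4 + 6u^3 + 11u^2 + 46u + 80) + (149u^3 - 112u^2 + 1155u + 296)
  u^4 + 6u^3 + 11u^2 + 46u + 80 = ((1/149)u + 1006/22201)(149u^3 - 112u^2 + 1155u + 296) + ((184788/22201)u^2 - (184788/22201)u + 1478304/22201)
  149u^3 - 112u^2 + 1155u + 296 = ((3307949/184788)u + 821437/184788)((184788/22201)u^2 - (184788/22201)u + 1478304/22201) + (0)
Last nonzero remainder: (184788/22201)u^2 - (184788/22201)u + 1478304/22201. Dividing through by 184788/22201 gives the monic gcd u^2 - u + 8.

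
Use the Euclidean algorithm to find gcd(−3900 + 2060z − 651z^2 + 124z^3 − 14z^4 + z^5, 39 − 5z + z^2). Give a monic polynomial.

39 − 5z + z^2

Apply the Euclidean algorithm:
  z^5 − 14z^4 + 124z^3 − 651z^2 + 2060z − 3900 = (z^3 − 9z^2 + 40z − 100)(z^2 − 5z + 39) + (0)
The last nonzero remainder z^2 − 5z + 39 is already monic.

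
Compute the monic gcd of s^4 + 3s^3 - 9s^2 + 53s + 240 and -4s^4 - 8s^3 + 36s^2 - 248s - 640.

Repeated division with remainder:
  s^4 + 3s^3 - 9s^2 + 53s + 240 = (-1/4)(-4s^4 - 8s^3 + 36s^2 - 248s - 640) + (s^3 - 9s + 80)
  -4s^4 - 8s^3 + 36s^2 - 248s - 640 = (-4s - 8)(s^3 - 9s + 80) + (0)
The last nonzero remainder s^3 - 9s + 80 is already monic.

s^3 - 9s + 80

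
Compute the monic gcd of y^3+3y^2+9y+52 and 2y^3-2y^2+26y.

Euclidean algorithm in ℚ[y]:
  y^3+3y^2+9y+52 = (1/2)(2y^3-2y^2+26y) + (4y^2-4y+52)
  2y^3-2y^2+26y = ((1/2)y)(4y^2-4y+52) + (0)
Last nonzero remainder: 4y^2-4y+52. Dividing through by 4 gives the monic gcd y^2-y+13.

y^2-y+13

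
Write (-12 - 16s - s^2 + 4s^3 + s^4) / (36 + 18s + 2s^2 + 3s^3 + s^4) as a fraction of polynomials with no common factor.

(-2 - s + s^2)/(6 - 2s + s^2)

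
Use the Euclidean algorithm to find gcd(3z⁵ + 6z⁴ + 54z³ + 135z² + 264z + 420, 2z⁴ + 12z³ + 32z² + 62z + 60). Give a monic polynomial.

z³ + 3z² + 7z + 10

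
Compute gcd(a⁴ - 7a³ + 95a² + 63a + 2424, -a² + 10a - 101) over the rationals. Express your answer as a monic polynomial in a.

a² - 10a + 101

Apply the Euclidean algorithm:
  a⁴ - 7a³ + 95a² + 63a + 2424 = (-a² - 3a - 24)(-a² + 10a - 101) + (0)
Last nonzero remainder: -a² + 10a - 101. Dividing through by -1 gives the monic gcd a² - 10a + 101.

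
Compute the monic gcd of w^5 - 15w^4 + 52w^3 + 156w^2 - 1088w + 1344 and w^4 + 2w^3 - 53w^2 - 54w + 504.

By polynomial division,
  w^5 - 15w^4 + 52w^3 + 156w^2 - 1088w + 1344 = (w - 17)(w^4 + 2w^3 - 53w^2 - 54w + 504) + (139w^3 - 691w^2 - 2510w + 9912)
  w^4 + 2w^3 - 53w^2 - 54w + 504 = ((1/139)w + 969/19321)(139w^3 - 691w^2 - 2510w + 9912) + (-(5544/19321)w^2 + (11088/19321)w + 133056/19321)
  139w^3 - 691w^2 - 2510w + 9912 = (-(2685619/5544)w + 1139939/792)(-(5544/19321)w^2 + (11088/19321)w + 133056/19321) + (0)
Last nonzero remainder: -(5544/19321)w^2 + (11088/19321)w + 133056/19321. Dividing through by -5544/19321 gives the monic gcd w^2 - 2w - 24.

w^2 - 2w - 24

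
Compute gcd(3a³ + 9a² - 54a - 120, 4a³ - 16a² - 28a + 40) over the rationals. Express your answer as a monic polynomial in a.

a + 2

Apply the Euclidean algorithm:
  3a³ + 9a² - 54a - 120 = (3/4)(4a³ - 16a² - 28a + 40) + (21a² - 33a - 150)
  4a³ - 16a² - 28a + 40 = ((4/21)a - 68/147)(21a² - 33a - 150) + (-(720/49)a - 1440/49)
  21a² - 33a - 150 = (-(343/240)a + 245/48)(-(720/49)a - 1440/49) + (0)
Last nonzero remainder: -(720/49)a - 1440/49. Dividing through by -720/49 gives the monic gcd a + 2.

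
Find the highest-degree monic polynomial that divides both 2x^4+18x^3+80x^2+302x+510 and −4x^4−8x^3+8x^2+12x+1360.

x^3+6x^2+22x+85

By polynomial division,
  2x^4+18x^3+80x^2+302x+510 = (−1/2)(−4x^4−8x^3+8x^2+12x+1360) + (14x^3+84x^2+308x+1190)
  −4x^4−8x^3+8x^2+12x+1360 = (−(2/7)x+8/7)(14x^3+84x^2+308x+1190) + (0)
Last nonzero remainder: 14x^3+84x^2+308x+1190. Dividing through by 14 gives the monic gcd x^3+6x^2+22x+85.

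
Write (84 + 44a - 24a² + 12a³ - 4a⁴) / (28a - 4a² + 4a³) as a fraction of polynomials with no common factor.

(3 + 2a - a²)/(a)

Euclidean algorithm in ℚ[a]:
  -4a⁴ + 12a³ - 24a² + 44a + 84 = (-a + 2)(4a³ - 4a² + 28a) + (12a² - 12a + 84)
  4a³ - 4a² + 28a = ((1/3)a)(12a² - 12a + 84) + (0)
Last nonzero remainder: 12a² - 12a + 84. Dividing through by 12 gives the monic gcd a² - a + 7.
Cancel a² - a + 7 from numerator and denominator to get the reduced form.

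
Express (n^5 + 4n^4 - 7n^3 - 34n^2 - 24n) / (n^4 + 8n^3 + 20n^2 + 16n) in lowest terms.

(n^2 - 2n - 3)/(n + 2)

By polynomial division,
  n^5 + 4n^4 - 7n^3 - 34n^2 - 24n = (n - 4)(n^4 + 8n^3 + 20n^2 + 16n) + (5n^3 + 30n^2 + 40n)
  n^4 + 8n^3 + 20n^2 + 16n = ((1/5)n + 2/5)(5n^3 + 30n^2 + 40n) + (0)
Last nonzero remainder: 5n^3 + 30n^2 + 40n. Dividing through by 5 gives the monic gcd n^3 + 6n^2 + 8n.
Cancel n^3 + 6n^2 + 8n from numerator and denominator to get the reduced form.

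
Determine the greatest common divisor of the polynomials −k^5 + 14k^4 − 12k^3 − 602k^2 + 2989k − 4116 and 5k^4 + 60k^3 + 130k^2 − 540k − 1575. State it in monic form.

k^2 + 4k − 21

Euclidean algorithm in ℚ[k]:
  −k^5 + 14k^4 − 12k^3 − 602k^2 + 2989k − 4116 = (−(1/5)k + 26/5)(5k^4 + 60k^3 + 130k^2 − 540k − 1575) + (−298k^3 − 1386k^2 + 5482k + 4074)
  5k^4 + 60k^3 + 130k^2 − 540k − 1575 = (−(5/298)k − 5475/44402)(−298k^3 − 1386k^2 + 5482k + 4074) + ((1134000/22201)k^2 + (4536000/22201)k − 23814000/22201)
  −298k^3 − 1386k^2 + 5482k + 4074 = (−(3307949/567000)k − 2153497/567000)((1134000/22201)k^2 + (4536000/22201)k − 23814000/22201) + (0)
Last nonzero remainder: (1134000/22201)k^2 + (4536000/22201)k − 23814000/22201. Dividing through by 1134000/22201 gives the monic gcd k^2 + 4k − 21.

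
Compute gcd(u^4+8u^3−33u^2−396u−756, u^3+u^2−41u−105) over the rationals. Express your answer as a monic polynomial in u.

u^2−4u−21

By polynomial division,
  u^4+8u^3−33u^2−396u−756 = (u+7)(u^3+u^2−41u−105) + (u^2−4u−21)
  u^3+u^2−41u−105 = (u+5)(u^2−4u−21) + (0)
The last nonzero remainder u^2−4u−21 is already monic.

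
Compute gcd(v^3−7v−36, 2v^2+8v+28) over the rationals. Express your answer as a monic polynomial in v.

1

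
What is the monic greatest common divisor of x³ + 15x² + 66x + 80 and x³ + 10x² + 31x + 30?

Apply the Euclidean algorithm:
  x³ + 15x² + 66x + 80 = (x³ + 10x² + 31x + 30) + (5x² + 35x + 50)
  x³ + 10x² + 31x + 30 = ((1/5)x + 3/5)(5x² + 35x + 50) + (0)
Last nonzero remainder: 5x² + 35x + 50. Dividing through by 5 gives the monic gcd x² + 7x + 10.

x² + 7x + 10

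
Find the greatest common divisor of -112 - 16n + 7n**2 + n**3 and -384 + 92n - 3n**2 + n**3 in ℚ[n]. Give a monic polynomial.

Euclidean algorithm in ℚ[n]:
  n**3 + 7n**2 - 16n - 112 = (n**3 - 3n**2 + 92n - 384) + (10n**2 - 108n + 272)
  n**3 - 3n**2 + 92n - 384 = ((1/10)n + 39/50)(10n**2 - 108n + 272) + ((3726/25)n - 14904/25)
  10n**2 - 108n + 272 = ((125/1863)n - 850/1863)((3726/25)n - 14904/25) + (0)
Last nonzero remainder: (3726/25)n - 14904/25. Dividing through by 3726/25 gives the monic gcd n - 4.

-4 + n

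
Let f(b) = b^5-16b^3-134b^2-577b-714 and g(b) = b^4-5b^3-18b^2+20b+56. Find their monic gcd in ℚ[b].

By polynomial division,
  b^5-16b^3-134b^2-577b-714 = (b+5)(b^4-5b^3-18b^2+20b+56) + (27b^3-64b^2-733b-994)
  b^4-5b^3-18b^2+20b+56 = ((1/27)b-71/729)(27b^3-64b^2-733b-994) + ((2125/729)b^2-(10625/729)b-29750/729)
  27b^3-64b^2-733b-994 = ((19683/2125)b+51759/2125)((2125/729)b^2-(10625/729)b-29750/729) + (0)
Last nonzero remainder: (2125/729)b^2-(10625/729)b-29750/729. Dividing through by 2125/729 gives the monic gcd b^2-5b-14.

b^2-5b-14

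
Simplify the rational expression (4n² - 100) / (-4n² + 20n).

(-n - 5)/(n)

Apply the Euclidean algorithm:
  4n² - 100 = (-1)(-4n² + 20n) + (20n - 100)
  -4n² + 20n = (-(1/5)n)(20n - 100) + (0)
Last nonzero remainder: 20n - 100. Dividing through by 20 gives the monic gcd n - 5.
Cancel n - 5 from numerator and denominator to get the reduced form.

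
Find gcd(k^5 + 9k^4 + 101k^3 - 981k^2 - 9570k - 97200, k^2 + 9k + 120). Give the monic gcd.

By polynomial division,
  k^5 + 9k^4 + 101k^3 - 981k^2 - 9570k - 97200 = (k^3 - 19k - 810)(k^2 + 9k + 120) + (0)
The last nonzero remainder k^2 + 9k + 120 is already monic.

k^2 + 9k + 120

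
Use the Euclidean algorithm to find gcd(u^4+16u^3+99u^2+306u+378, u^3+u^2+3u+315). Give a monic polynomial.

u+7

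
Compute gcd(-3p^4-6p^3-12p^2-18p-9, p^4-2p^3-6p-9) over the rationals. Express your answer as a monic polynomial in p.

p^3+p^2+3p+3

Apply the Euclidean algorithm:
  -3p^4-6p^3-12p^2-18p-9 = (-3)(p^4-2p^3-6p-9) + (-12p^3-12p^2-36p-36)
  p^4-2p^3-6p-9 = (-(1/12)p+1/4)(-12p^3-12p^2-36p-36) + (0)
Last nonzero remainder: -12p^3-12p^2-36p-36. Dividing through by -12 gives the monic gcd p^3+p^2+3p+3.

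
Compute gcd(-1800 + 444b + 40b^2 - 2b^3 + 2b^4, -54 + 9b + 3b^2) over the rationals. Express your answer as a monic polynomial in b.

-18 + 3b + b^2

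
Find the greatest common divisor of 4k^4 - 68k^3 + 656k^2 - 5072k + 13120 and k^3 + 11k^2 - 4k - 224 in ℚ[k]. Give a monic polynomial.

k - 4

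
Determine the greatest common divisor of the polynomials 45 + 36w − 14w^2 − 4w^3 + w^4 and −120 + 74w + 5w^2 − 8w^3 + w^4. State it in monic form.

−15 − 2w + w^2

Repeated division with remainder:
  w^4 − 4w^3 − 14w^2 + 36w + 45 = (w^4 − 8w^3 + 5w^2 + 74w − 120) + (4w^3 − 19w^2 − 38w + 165)
  w^4 − 8w^3 + 5w^2 + 74w − 120 = ((1/4)w − 13/16)(4w^3 − 19w^2 − 38w + 165) + (−(15/16)w^2 + (15/8)w + 225/16)
  4w^3 − 19w^2 − 38w + 165 = (−(64/15)w + 176/15)(−(15/16)w^2 + (15/8)w + 225/16) + (0)
Last nonzero remainder: −(15/16)w^2 + (15/8)w + 225/16. Dividing through by −15/16 gives the monic gcd w^2 − 2w − 15.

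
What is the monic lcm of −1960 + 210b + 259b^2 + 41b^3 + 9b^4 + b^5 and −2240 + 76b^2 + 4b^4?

7840 − 2800b − 826b^2 + 95b^3 + 5b^4 + 5b^5 + b^6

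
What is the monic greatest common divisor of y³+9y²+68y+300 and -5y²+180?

y+6

Apply the Euclidean algorithm:
  y³+9y²+68y+300 = (-(1/5)y-9/5)(-5y²+180) + (104y+624)
  -5y²+180 = (-(5/104)y+15/52)(104y+624) + (0)
Last nonzero remainder: 104y+624. Dividing through by 104 gives the monic gcd y+6.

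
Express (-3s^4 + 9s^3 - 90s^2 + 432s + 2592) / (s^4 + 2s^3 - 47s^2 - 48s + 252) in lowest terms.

(-3s^2 - 144)/(s^2 + 5s - 14)

Apply the Euclidean algorithm:
  -3s^4 + 9s^3 - 90s^2 + 432s + 2592 = (-3)(s^4 + 2s^3 - 47s^2 - 48s + 252) + (15s^3 - 231s^2 + 288s + 3348)
  s^4 + 2s^3 - 47s^2 - 48s + 252 = ((1/15)s + 29/25)(15s^3 - 231s^2 + 288s + 3348) + ((5044/25)s^2 - (15132/25)s - 90792/25)
  15s^3 - 231s^2 + 288s + 3348 = ((375/5044)s - 2325/2522)((5044/25)s^2 - (15132/25)s - 90792/25) + (0)
Last nonzero remainder: (5044/25)s^2 - (15132/25)s - 90792/25. Dividing through by 5044/25 gives the monic gcd s^2 - 3s - 18.
Cancel s^2 - 3s - 18 from numerator and denominator to get the reduced form.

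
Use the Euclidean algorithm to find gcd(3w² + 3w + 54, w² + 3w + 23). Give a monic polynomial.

1

Apply the Euclidean algorithm:
  3w² + 3w + 54 = (3)(w² + 3w + 23) + (-6w - 15)
  w² + 3w + 23 = (-(1/6)w - 1/12)(-6w - 15) + (87/4)
  -6w - 15 = (-(8/29)w - 20/29)(87/4) + (0)
The last nonzero remainder is the constant 87/4, so the polynomials are coprime and gcd = 1.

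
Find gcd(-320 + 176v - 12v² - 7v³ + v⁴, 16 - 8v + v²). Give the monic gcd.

16 - 8v + v²

Apply the Euclidean algorithm:
  v⁴ - 7v³ - 12v² + 176v - 320 = (v² + v - 20)(v² - 8v + 16) + (0)
The last nonzero remainder v² - 8v + 16 is already monic.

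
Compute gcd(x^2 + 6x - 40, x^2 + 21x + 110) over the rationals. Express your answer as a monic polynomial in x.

x + 10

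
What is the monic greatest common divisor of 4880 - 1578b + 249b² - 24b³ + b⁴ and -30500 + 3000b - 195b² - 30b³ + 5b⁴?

Repeated division with remainder:
  b⁴ - 24b³ + 249b² - 1578b + 4880 = (1/5)(5b⁴ - 30b³ - 195b² + 3000b - 30500) + (-18b³ + 288b² - 2178b + 10980)
  5b⁴ - 30b³ - 195b² + 3000b - 30500 = (-(5/18)b - 25/9)(-18b³ + 288b² - 2178b + 10980) + (0)
Last nonzero remainder: -18b³ + 288b² - 2178b + 10980. Dividing through by -18 gives the monic gcd b³ - 16b² + 121b - 610.

-610 + 121b - 16b² + b³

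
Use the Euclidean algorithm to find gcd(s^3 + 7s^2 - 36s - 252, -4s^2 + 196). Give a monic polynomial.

s + 7

Euclidean algorithm in ℚ[s]:
  s^3 + 7s^2 - 36s - 252 = (-(1/4)s - 7/4)(-4s^2 + 196) + (13s + 91)
  -4s^2 + 196 = (-(4/13)s + 28/13)(13s + 91) + (0)
Last nonzero remainder: 13s + 91. Dividing through by 13 gives the monic gcd s + 7.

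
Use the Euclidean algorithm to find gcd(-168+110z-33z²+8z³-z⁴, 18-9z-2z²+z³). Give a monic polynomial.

-3+z

Apply the Euclidean algorithm:
  -z⁴+8z³-33z²+110z-168 = (-z+6)(z³-2z²-9z+18) + (-30z²+182z-276)
  z³-2z²-9z+18 = (-(1/30)z-61/450)(-30z²+182z-276) + ((1456/225)z-1456/75)
  -30z²+182z-276 = (-(3375/728)z+5175/364)((1456/225)z-1456/75) + (0)
Last nonzero remainder: (1456/225)z-1456/75. Dividing through by 1456/225 gives the monic gcd z-3.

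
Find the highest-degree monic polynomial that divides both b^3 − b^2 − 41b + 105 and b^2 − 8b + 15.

By polynomial division,
  b^3 − b^2 − 41b + 105 = (b + 7)(b^2 − 8b + 15) + (0)
The last nonzero remainder b^2 − 8b + 15 is already monic.

b^2 − 8b + 15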